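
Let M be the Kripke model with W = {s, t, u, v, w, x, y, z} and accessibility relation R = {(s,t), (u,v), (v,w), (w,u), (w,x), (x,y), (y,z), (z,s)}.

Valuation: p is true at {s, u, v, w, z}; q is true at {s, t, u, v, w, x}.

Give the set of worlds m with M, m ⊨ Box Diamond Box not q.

{t, v, z}

s: successors {t}; Diamond Box not q there: t:F. ✗
t: no successors, so Box Diamond Box not q holds vacuously. ✓
u: successors {v}; Diamond Box not q there: v:F. ✗
v: successors {w}; Diamond Box not q there: w:T. ✓
w: successors {u, x}; Diamond Box not q there: u:F, x:T. ✗
x: successors {y}; Diamond Box not q there: y:F. ✗
y: successors {z}; Diamond Box not q there: z:F. ✗
z: successors {s}; Diamond Box not q there: s:T. ✓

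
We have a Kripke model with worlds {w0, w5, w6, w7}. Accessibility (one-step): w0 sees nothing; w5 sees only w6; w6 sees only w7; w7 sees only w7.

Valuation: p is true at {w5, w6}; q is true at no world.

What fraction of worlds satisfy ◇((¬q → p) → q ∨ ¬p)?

1/2

w0: no successors, so ◇((¬q → p) → q ∨ ¬p) fails. ✗
w5: successors {w6}; (¬q → p) → q ∨ ¬p there: w6:F. ✗
w6: successors {w7}; (¬q → p) → q ∨ ¬p there: w7:T. ✓
w7: successors {w7}; (¬q → p) → q ∨ ¬p there: w7:T. ✓
That's 2 of 4 worlds, so 2/4 = 1/2.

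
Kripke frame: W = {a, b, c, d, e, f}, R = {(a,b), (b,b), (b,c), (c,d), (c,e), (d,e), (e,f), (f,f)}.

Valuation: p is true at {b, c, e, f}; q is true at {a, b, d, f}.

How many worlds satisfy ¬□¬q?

a: □¬q is F. ✓
b: □¬q is F. ✓
c: □¬q is F. ✓
d: □¬q is T. ✗
e: □¬q is F. ✓
f: □¬q is F. ✓
Satisfying worlds: {a, b, c, e, f}.

5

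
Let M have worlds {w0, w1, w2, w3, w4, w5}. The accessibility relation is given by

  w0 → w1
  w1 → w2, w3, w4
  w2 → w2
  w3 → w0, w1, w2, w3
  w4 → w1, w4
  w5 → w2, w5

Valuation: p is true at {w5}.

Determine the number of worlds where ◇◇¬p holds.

6

w0: successors {w1}; ◇¬p there: w1:T. ✓
w1: successors {w2, w3, w4}; ◇¬p there: w2:T, w3:T, w4:T. ✓
w2: successors {w2}; ◇¬p there: w2:T. ✓
w3: successors {w0, w1, w2, w3}; ◇¬p there: w0:T, w1:T, w2:T, w3:T. ✓
w4: successors {w1, w4}; ◇¬p there: w1:T, w4:T. ✓
w5: successors {w2, w5}; ◇¬p there: w2:T, w5:T. ✓
Satisfying worlds: {w0, w1, w2, w3, w4, w5}.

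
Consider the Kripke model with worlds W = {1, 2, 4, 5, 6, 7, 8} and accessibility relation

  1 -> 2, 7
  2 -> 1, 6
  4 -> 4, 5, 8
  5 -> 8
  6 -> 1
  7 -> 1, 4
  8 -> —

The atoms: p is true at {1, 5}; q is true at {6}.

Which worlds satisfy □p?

1: successors {2, 7}; p there: 2:F, 7:F. ✗
2: successors {1, 6}; p there: 1:T, 6:F. ✗
4: successors {4, 5, 8}; p there: 4:F, 5:T, 8:F. ✗
5: successors {8}; p there: 8:F. ✗
6: successors {1}; p there: 1:T. ✓
7: successors {1, 4}; p there: 1:T, 4:F. ✗
8: no successors, so □p holds vacuously. ✓

{6, 8}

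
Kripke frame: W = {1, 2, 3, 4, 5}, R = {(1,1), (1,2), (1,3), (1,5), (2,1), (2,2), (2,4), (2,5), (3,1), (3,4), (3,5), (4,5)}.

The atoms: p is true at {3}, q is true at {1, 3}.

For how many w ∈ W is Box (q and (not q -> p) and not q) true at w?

1

1: successors {1, 2, 3, 5}; q and (not q -> p) and not q there: 1:F, 2:F, 3:F, 5:F. ✗
2: successors {1, 2, 4, 5}; q and (not q -> p) and not q there: 1:F, 2:F, 4:F, 5:F. ✗
3: successors {1, 4, 5}; q and (not q -> p) and not q there: 1:F, 4:F, 5:F. ✗
4: successors {5}; q and (not q -> p) and not q there: 5:F. ✗
5: no successors, so Box (q and (not q -> p) and not q) holds vacuously. ✓
Satisfying worlds: {5}.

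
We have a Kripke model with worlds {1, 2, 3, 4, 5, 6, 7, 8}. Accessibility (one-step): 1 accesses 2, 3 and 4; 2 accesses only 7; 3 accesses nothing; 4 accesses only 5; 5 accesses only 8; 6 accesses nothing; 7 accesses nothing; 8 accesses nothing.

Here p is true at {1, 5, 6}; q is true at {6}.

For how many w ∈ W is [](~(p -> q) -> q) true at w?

7

1: successors {2, 3, 4}; ~(p -> q) -> q there: 2:T, 3:T, 4:T. ✓
2: successors {7}; ~(p -> q) -> q there: 7:T. ✓
3: no successors, so [](~(p -> q) -> q) holds vacuously. ✓
4: successors {5}; ~(p -> q) -> q there: 5:F. ✗
5: successors {8}; ~(p -> q) -> q there: 8:T. ✓
6: no successors, so [](~(p -> q) -> q) holds vacuously. ✓
7: no successors, so [](~(p -> q) -> q) holds vacuously. ✓
8: no successors, so [](~(p -> q) -> q) holds vacuously. ✓
Satisfying worlds: {1, 2, 3, 5, 6, 7, 8}.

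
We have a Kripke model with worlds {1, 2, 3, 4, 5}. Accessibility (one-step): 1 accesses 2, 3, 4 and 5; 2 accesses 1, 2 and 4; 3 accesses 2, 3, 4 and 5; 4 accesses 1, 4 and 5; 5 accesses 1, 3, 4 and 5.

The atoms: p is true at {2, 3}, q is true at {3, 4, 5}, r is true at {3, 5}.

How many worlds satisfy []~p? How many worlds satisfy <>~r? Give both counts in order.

For []~p:
1: successors {2, 3, 4, 5}; ~p there: 2:F, 3:F, 4:T, 5:T. ✗
2: successors {1, 2, 4}; ~p there: 1:T, 2:F, 4:T. ✗
3: successors {2, 3, 4, 5}; ~p there: 2:F, 3:F, 4:T, 5:T. ✗
4: successors {1, 4, 5}; ~p there: 1:T, 4:T, 5:T. ✓
5: successors {1, 3, 4, 5}; ~p there: 1:T, 3:F, 4:T, 5:T. ✗
— 1 world.
For <>~r:
1: successors {2, 3, 4, 5}; ~r there: 2:T, 3:F, 4:T, 5:F. ✓
2: successors {1, 2, 4}; ~r there: 1:T, 2:T, 4:T. ✓
3: successors {2, 3, 4, 5}; ~r there: 2:T, 3:F, 4:T, 5:F. ✓
4: successors {1, 4, 5}; ~r there: 1:T, 4:T, 5:F. ✓
5: successors {1, 3, 4, 5}; ~r there: 1:T, 3:F, 4:T, 5:F. ✓
— 5 worlds.

1 and 5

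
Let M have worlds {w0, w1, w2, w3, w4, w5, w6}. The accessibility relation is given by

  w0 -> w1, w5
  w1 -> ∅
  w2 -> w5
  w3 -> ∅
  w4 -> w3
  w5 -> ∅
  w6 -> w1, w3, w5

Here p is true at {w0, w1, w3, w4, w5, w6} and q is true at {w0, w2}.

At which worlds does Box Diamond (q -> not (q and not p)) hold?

w0: successors {w1, w5}; Diamond (q -> not (q and not p)) there: w1:F, w5:F. ✗
w1: no successors, so Box Diamond (q -> not (q and not p)) holds vacuously. ✓
w2: successors {w5}; Diamond (q -> not (q and not p)) there: w5:F. ✗
w3: no successors, so Box Diamond (q -> not (q and not p)) holds vacuously. ✓
w4: successors {w3}; Diamond (q -> not (q and not p)) there: w3:F. ✗
w5: no successors, so Box Diamond (q -> not (q and not p)) holds vacuously. ✓
w6: successors {w1, w3, w5}; Diamond (q -> not (q and not p)) there: w1:F, w3:F, w5:F. ✗

{w1, w3, w5}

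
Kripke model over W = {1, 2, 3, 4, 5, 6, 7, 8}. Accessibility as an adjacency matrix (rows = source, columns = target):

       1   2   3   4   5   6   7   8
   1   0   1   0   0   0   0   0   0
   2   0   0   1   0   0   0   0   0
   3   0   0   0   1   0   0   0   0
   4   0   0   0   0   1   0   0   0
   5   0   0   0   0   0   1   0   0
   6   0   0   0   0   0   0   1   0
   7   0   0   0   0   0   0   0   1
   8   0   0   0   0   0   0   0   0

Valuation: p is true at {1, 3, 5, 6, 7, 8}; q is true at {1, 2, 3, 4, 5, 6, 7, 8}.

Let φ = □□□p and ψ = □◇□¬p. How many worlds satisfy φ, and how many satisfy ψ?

For □□□p:
1: successors {2}; □□p there: 2:F. ✗
2: successors {3}; □□p there: 3:T. ✓
3: successors {4}; □□p there: 4:T. ✓
4: successors {5}; □□p there: 5:T. ✓
5: successors {6}; □□p there: 6:T. ✓
6: successors {7}; □□p there: 7:T. ✓
7: successors {8}; □□p there: 8:T. ✓
8: no successors, so □□□p holds vacuously. ✓
— 7 worlds.
For □◇□¬p:
1: successors {2}; ◇□¬p there: 2:T. ✓
2: successors {3}; ◇□¬p there: 3:F. ✗
3: successors {4}; ◇□¬p there: 4:F. ✗
4: successors {5}; ◇□¬p there: 5:F. ✗
5: successors {6}; ◇□¬p there: 6:F. ✗
6: successors {7}; ◇□¬p there: 7:T. ✓
7: successors {8}; ◇□¬p there: 8:F. ✗
8: no successors, so □◇□¬p holds vacuously. ✓
— 3 worlds.

7 and 3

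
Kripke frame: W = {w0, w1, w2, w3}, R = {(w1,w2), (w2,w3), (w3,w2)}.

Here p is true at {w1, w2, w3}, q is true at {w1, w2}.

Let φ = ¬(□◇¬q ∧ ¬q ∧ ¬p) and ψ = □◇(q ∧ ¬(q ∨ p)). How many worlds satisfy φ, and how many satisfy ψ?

For ¬(□◇¬q ∧ ¬q ∧ ¬p):
w0: □◇¬q ∧ ¬q ∧ ¬p is T. ✗
w1: □◇¬q ∧ ¬q ∧ ¬p is F. ✓
w2: □◇¬q ∧ ¬q ∧ ¬p is F. ✓
w3: □◇¬q ∧ ¬q ∧ ¬p is F. ✓
— 3 worlds.
For □◇(q ∧ ¬(q ∨ p)):
w0: no successors, so □◇(q ∧ ¬(q ∨ p)) holds vacuously. ✓
w1: successors {w2}; ◇(q ∧ ¬(q ∨ p)) there: w2:F. ✗
w2: successors {w3}; ◇(q ∧ ¬(q ∨ p)) there: w3:F. ✗
w3: successors {w2}; ◇(q ∧ ¬(q ∨ p)) there: w2:F. ✗
— 1 world.

3 and 1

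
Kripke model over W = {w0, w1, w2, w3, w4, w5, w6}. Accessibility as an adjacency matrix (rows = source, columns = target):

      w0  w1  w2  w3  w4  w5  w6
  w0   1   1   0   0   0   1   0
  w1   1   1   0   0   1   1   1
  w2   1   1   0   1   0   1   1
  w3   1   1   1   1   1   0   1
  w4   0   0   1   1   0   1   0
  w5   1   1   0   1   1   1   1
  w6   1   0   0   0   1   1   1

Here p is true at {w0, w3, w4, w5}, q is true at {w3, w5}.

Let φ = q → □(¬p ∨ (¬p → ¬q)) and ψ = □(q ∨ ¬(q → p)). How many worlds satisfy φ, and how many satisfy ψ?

For q → □(¬p ∨ (¬p → ¬q)):
w0: q is F, □(¬p ∨ (¬p → ¬q)) is T. ✓
w1: q is F, □(¬p ∨ (¬p → ¬q)) is T. ✓
w2: q is F, □(¬p ∨ (¬p → ¬q)) is T. ✓
w3: q is T, □(¬p ∨ (¬p → ¬q)) is T. ✓
w4: q is F, □(¬p ∨ (¬p → ¬q)) is T. ✓
w5: q is T, □(¬p ∨ (¬p → ¬q)) is T. ✓
w6: q is F, □(¬p ∨ (¬p → ¬q)) is T. ✓
— 7 worlds.
For □(q ∨ ¬(q → p)):
w0: successors {w0, w1, w5}; q ∨ ¬(q → p) there: w0:F, w1:F, w5:T. ✗
w1: successors {w0, w1, w4, w5, w6}; q ∨ ¬(q → p) there: w0:F, w1:F, w4:F, w5:T, w6:F. ✗
w2: successors {w0, w1, w3, w5, w6}; q ∨ ¬(q → p) there: w0:F, w1:F, w3:T, w5:T, w6:F. ✗
w3: successors {w0, w1, w2, w3, w4, w6}; q ∨ ¬(q → p) there: w0:F, w1:F, w2:F, w3:T, w4:F, w6:F. ✗
w4: successors {w2, w3, w5}; q ∨ ¬(q → p) there: w2:F, w3:T, w5:T. ✗
w5: successors {w0, w1, w3, w4, w5, w6}; q ∨ ¬(q → p) there: w0:F, w1:F, w3:T, w4:F, w5:T, w6:F. ✗
w6: successors {w0, w4, w5, w6}; q ∨ ¬(q → p) there: w0:F, w4:F, w5:T, w6:F. ✗
— 0 worlds.

7 and 0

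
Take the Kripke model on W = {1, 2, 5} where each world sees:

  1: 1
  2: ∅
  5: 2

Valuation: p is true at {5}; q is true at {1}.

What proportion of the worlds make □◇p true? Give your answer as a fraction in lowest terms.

1: successors {1}; ◇p there: 1:F. ✗
2: no successors, so □◇p holds vacuously. ✓
5: successors {2}; ◇p there: 2:F. ✗
That's 1 of 3 worlds, so 1/3.

1/3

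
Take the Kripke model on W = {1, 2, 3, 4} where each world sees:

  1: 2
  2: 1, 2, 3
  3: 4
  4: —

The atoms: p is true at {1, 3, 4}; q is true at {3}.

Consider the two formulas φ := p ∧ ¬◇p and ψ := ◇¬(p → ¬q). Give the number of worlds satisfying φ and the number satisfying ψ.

2 and 1

For p ∧ ¬◇p:
1: p is T, ¬◇p is T. ✓
2: p is F, ¬◇p is F. ✗
3: p is T, ¬◇p is F. ✗
4: p is T, ¬◇p is T. ✓
— 2 worlds.
For ◇¬(p → ¬q):
1: successors {2}; ¬(p → ¬q) there: 2:F. ✗
2: successors {1, 2, 3}; ¬(p → ¬q) there: 1:F, 2:F, 3:T. ✓
3: successors {4}; ¬(p → ¬q) there: 4:F. ✗
4: no successors, so ◇¬(p → ¬q) fails. ✗
— 1 world.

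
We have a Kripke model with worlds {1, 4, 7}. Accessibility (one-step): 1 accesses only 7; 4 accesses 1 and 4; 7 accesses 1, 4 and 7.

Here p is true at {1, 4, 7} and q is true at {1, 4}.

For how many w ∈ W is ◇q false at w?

1

1: successors {7}; q there: 7:F. ✗
4: successors {1, 4}; q there: 1:T, 4:T. ✓
7: successors {1, 4, 7}; q there: 1:T, 4:T, 7:F. ✓
Satisfying worlds: {4, 7}.
So ◇q fails at the other 1 world.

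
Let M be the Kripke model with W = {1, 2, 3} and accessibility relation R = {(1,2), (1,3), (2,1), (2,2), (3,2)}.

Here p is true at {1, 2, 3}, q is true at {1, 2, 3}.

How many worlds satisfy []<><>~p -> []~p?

1: []<><>~p is F, []~p is F. ✓
2: []<><>~p is F, []~p is F. ✓
3: []<><>~p is F, []~p is F. ✓
Satisfying worlds: {1, 2, 3}.

3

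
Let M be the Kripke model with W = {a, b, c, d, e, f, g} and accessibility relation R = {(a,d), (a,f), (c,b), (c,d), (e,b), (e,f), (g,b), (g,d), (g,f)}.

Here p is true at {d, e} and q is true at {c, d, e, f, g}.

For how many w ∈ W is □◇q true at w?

a: successors {d, f}; ◇q there: d:F, f:F. ✗
b: no successors, so □◇q holds vacuously. ✓
c: successors {b, d}; ◇q there: b:F, d:F. ✗
d: no successors, so □◇q holds vacuously. ✓
e: successors {b, f}; ◇q there: b:F, f:F. ✗
f: no successors, so □◇q holds vacuously. ✓
g: successors {b, d, f}; ◇q there: b:F, d:F, f:F. ✗
Satisfying worlds: {b, d, f}.

3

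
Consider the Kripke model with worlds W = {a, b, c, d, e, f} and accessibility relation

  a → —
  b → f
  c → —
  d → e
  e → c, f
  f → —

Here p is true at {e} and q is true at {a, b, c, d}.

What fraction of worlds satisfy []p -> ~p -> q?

5/6

a: []p is T, ~p -> q is T. ✓
b: []p is F, ~p -> q is T. ✓
c: []p is T, ~p -> q is T. ✓
d: []p is T, ~p -> q is T. ✓
e: []p is F, ~p -> q is T. ✓
f: []p is T, ~p -> q is F. ✗
That's 5 of 6 worlds, so 5/6.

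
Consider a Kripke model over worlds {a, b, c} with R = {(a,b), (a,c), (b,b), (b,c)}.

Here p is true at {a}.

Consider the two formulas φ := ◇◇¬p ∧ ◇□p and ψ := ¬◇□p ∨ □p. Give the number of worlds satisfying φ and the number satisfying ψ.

2 and 1

For ◇◇¬p ∧ ◇□p:
a: ◇◇¬p is T, ◇□p is T. ✓
b: ◇◇¬p is T, ◇□p is T. ✓
c: ◇◇¬p is F, ◇□p is F. ✗
— 2 worlds.
For ¬◇□p ∨ □p:
a: ¬◇□p is F, □p is F. ✗
b: ¬◇□p is F, □p is F. ✗
c: ¬◇□p is T, □p is T. ✓
— 1 world.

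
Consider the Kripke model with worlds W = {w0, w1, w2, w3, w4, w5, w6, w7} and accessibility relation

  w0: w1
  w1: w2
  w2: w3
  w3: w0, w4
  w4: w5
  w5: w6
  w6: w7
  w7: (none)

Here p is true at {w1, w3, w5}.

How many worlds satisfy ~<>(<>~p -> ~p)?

4

w0: <>(<>~p -> ~p) is F. ✓
w1: <>(<>~p -> ~p) is T. ✗
w2: <>(<>~p -> ~p) is F. ✓
w3: <>(<>~p -> ~p) is T. ✗
w4: <>(<>~p -> ~p) is F. ✓
w5: <>(<>~p -> ~p) is T. ✗
w6: <>(<>~p -> ~p) is T. ✗
w7: <>(<>~p -> ~p) is F. ✓
Satisfying worlds: {w0, w2, w4, w7}.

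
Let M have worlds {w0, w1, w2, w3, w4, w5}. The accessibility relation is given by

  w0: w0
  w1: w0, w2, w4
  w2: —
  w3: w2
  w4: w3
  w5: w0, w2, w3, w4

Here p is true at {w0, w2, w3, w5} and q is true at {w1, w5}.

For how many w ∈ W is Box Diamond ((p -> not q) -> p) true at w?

w0: successors {w0}; Diamond ((p -> not q) -> p) there: w0:T. ✓
w1: successors {w0, w2, w4}; Diamond ((p -> not q) -> p) there: w0:T, w2:F, w4:T. ✗
w2: no successors, so Box Diamond ((p -> not q) -> p) holds vacuously. ✓
w3: successors {w2}; Diamond ((p -> not q) -> p) there: w2:F. ✗
w4: successors {w3}; Diamond ((p -> not q) -> p) there: w3:T. ✓
w5: successors {w0, w2, w3, w4}; Diamond ((p -> not q) -> p) there: w0:T, w2:F, w3:T, w4:T. ✗
Satisfying worlds: {w0, w2, w4}.

3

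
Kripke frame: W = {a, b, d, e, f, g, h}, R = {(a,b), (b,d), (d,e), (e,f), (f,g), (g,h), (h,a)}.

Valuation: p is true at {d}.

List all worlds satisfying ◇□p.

{a}

a: successors {b}; □p there: b:T. ✓
b: successors {d}; □p there: d:F. ✗
d: successors {e}; □p there: e:F. ✗
e: successors {f}; □p there: f:F. ✗
f: successors {g}; □p there: g:F. ✗
g: successors {h}; □p there: h:F. ✗
h: successors {a}; □p there: a:F. ✗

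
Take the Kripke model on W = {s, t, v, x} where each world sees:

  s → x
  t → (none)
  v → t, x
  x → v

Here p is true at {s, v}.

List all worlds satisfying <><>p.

{s, v}

s: successors {x}; <>p there: x:T. ✓
t: no successors, so <><>p fails. ✗
v: successors {t, x}; <>p there: t:F, x:T. ✓
x: successors {v}; <>p there: v:F. ✗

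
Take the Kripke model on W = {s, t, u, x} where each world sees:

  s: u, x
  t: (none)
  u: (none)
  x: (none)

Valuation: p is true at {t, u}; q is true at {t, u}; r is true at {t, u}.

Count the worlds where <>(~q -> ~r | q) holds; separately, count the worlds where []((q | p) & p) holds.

For <>(~q -> ~r | q):
s: successors {u, x}; ~q -> ~r | q there: u:T, x:T. ✓
t: no successors, so <>(~q -> ~r | q) fails. ✗
u: no successors, so <>(~q -> ~r | q) fails. ✗
x: no successors, so <>(~q -> ~r | q) fails. ✗
— 1 world.
For []((q | p) & p):
s: successors {u, x}; (q | p) & p there: u:T, x:F. ✗
t: no successors, so []((q | p) & p) holds vacuously. ✓
u: no successors, so []((q | p) & p) holds vacuously. ✓
x: no successors, so []((q | p) & p) holds vacuously. ✓
— 3 worlds.

1 and 3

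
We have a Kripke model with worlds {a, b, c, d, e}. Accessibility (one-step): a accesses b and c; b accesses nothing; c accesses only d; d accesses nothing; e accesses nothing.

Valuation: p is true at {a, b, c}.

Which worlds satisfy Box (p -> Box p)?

{b, c, d, e}

a: successors {b, c}; p -> Box p there: b:T, c:F. ✗
b: no successors, so Box (p -> Box p) holds vacuously. ✓
c: successors {d}; p -> Box p there: d:T. ✓
d: no successors, so Box (p -> Box p) holds vacuously. ✓
e: no successors, so Box (p -> Box p) holds vacuously. ✓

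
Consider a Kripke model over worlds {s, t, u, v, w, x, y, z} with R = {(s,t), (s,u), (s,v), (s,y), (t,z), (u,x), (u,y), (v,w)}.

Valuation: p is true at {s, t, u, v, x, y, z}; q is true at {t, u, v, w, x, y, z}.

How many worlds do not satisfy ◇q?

s: successors {t, u, v, y}; q there: t:T, u:T, v:T, y:T. ✓
t: successors {z}; q there: z:T. ✓
u: successors {x, y}; q there: x:T, y:T. ✓
v: successors {w}; q there: w:T. ✓
w: no successors, so ◇q fails. ✗
x: no successors, so ◇q fails. ✗
y: no successors, so ◇q fails. ✗
z: no successors, so ◇q fails. ✗
Satisfying worlds: {s, t, u, v}.
So ◇q fails at the other 4 worlds.

4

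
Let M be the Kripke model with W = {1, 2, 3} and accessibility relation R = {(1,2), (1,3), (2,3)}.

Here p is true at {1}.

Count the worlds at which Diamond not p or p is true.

2

1: Diamond not p is T, p is T. ✓
2: Diamond not p is T, p is F. ✓
3: Diamond not p is F, p is F. ✗
Satisfying worlds: {1, 2}.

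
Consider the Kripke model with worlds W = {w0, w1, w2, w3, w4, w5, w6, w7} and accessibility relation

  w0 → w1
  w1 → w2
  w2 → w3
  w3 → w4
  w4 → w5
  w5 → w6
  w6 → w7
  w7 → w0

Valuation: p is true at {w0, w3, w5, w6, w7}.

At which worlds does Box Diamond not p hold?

{w0, w2, w7}

w0: successors {w1}; Diamond not p there: w1:T. ✓
w1: successors {w2}; Diamond not p there: w2:F. ✗
w2: successors {w3}; Diamond not p there: w3:T. ✓
w3: successors {w4}; Diamond not p there: w4:F. ✗
w4: successors {w5}; Diamond not p there: w5:F. ✗
w5: successors {w6}; Diamond not p there: w6:F. ✗
w6: successors {w7}; Diamond not p there: w7:F. ✗
w7: successors {w0}; Diamond not p there: w0:T. ✓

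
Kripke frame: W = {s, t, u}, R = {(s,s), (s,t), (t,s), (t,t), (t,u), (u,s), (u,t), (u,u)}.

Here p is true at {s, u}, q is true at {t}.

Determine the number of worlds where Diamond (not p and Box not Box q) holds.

s: successors {s, t}; not p and Box not Box q there: s:F, t:T. ✓
t: successors {s, t, u}; not p and Box not Box q there: s:F, t:T, u:F. ✓
u: successors {s, t, u}; not p and Box not Box q there: s:F, t:T, u:F. ✓
Satisfying worlds: {s, t, u}.

3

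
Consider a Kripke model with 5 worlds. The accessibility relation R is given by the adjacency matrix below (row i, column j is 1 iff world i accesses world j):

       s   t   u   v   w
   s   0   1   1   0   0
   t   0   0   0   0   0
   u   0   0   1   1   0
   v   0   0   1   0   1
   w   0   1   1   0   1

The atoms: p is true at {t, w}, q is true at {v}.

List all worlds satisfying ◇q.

s: successors {t, u}; q there: t:F, u:F. ✗
t: no successors, so ◇q fails. ✗
u: successors {u, v}; q there: u:F, v:T. ✓
v: successors {u, w}; q there: u:F, w:F. ✗
w: successors {t, u, w}; q there: t:F, u:F, w:F. ✗

{u}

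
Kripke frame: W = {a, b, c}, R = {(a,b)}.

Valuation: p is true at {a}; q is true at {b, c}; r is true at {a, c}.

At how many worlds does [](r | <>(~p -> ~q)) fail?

1

a: successors {b}; r | <>(~p -> ~q) there: b:F. ✗
b: no successors, so [](r | <>(~p -> ~q)) holds vacuously. ✓
c: no successors, so [](r | <>(~p -> ~q)) holds vacuously. ✓
Satisfying worlds: {b, c}.
So [](r | <>(~p -> ~q)) fails at the other 1 world.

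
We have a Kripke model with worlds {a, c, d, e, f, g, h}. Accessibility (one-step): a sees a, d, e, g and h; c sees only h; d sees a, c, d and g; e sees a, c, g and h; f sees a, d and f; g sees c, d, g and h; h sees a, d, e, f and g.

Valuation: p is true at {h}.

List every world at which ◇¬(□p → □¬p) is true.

{d, e, g}

a: successors {a, d, e, g, h}; ¬(□p → □¬p) there: a:F, d:F, e:F, g:F, h:F. ✗
c: successors {h}; ¬(□p → □¬p) there: h:F. ✗
d: successors {a, c, d, g}; ¬(□p → □¬p) there: a:F, c:T, d:F, g:F. ✓
e: successors {a, c, g, h}; ¬(□p → □¬p) there: a:F, c:T, g:F, h:F. ✓
f: successors {a, d, f}; ¬(□p → □¬p) there: a:F, d:F, f:F. ✗
g: successors {c, d, g, h}; ¬(□p → □¬p) there: c:T, d:F, g:F, h:F. ✓
h: successors {a, d, e, f, g}; ¬(□p → □¬p) there: a:F, d:F, e:F, f:F, g:F. ✗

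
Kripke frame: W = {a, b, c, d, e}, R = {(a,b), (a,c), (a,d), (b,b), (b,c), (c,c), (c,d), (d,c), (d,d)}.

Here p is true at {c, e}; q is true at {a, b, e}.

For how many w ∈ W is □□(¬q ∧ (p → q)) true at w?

1

a: successors {b, c, d}; □(¬q ∧ (p → q)) there: b:F, c:F, d:F. ✗
b: successors {b, c}; □(¬q ∧ (p → q)) there: b:F, c:F. ✗
c: successors {c, d}; □(¬q ∧ (p → q)) there: c:F, d:F. ✗
d: successors {c, d}; □(¬q ∧ (p → q)) there: c:F, d:F. ✗
e: no successors, so □□(¬q ∧ (p → q)) holds vacuously. ✓
Satisfying worlds: {e}.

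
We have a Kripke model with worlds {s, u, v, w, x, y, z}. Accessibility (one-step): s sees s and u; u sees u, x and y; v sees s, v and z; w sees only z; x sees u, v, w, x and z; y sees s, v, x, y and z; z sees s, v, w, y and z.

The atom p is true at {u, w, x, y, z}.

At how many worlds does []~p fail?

s: successors {s, u}; ~p there: s:T, u:F. ✗
u: successors {u, x, y}; ~p there: u:F, x:F, y:F. ✗
v: successors {s, v, z}; ~p there: s:T, v:T, z:F. ✗
w: successors {z}; ~p there: z:F. ✗
x: successors {u, v, w, x, z}; ~p there: u:F, v:T, w:F, x:F, z:F. ✗
y: successors {s, v, x, y, z}; ~p there: s:T, v:T, x:F, y:F, z:F. ✗
z: successors {s, v, w, y, z}; ~p there: s:T, v:T, w:F, y:F, z:F. ✗
Satisfying worlds: ∅.
So []~p fails at the other 7 worlds.

7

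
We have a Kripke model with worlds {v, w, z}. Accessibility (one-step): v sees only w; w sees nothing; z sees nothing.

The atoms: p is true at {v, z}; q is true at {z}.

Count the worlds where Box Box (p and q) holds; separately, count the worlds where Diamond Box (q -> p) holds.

3 and 1

For Box Box (p and q):
v: successors {w}; Box (p and q) there: w:T. ✓
w: no successors, so Box Box (p and q) holds vacuously. ✓
z: no successors, so Box Box (p and q) holds vacuously. ✓
— 3 worlds.
For Diamond Box (q -> p):
v: successors {w}; Box (q -> p) there: w:T. ✓
w: no successors, so Diamond Box (q -> p) fails. ✗
z: no successors, so Diamond Box (q -> p) fails. ✗
— 1 world.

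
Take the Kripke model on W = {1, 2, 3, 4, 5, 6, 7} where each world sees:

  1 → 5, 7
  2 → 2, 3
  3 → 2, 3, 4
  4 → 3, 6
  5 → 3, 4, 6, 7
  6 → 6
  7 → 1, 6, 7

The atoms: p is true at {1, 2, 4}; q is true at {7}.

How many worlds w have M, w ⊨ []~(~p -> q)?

1: successors {5, 7}; ~(~p -> q) there: 5:T, 7:F. ✗
2: successors {2, 3}; ~(~p -> q) there: 2:F, 3:T. ✗
3: successors {2, 3, 4}; ~(~p -> q) there: 2:F, 3:T, 4:F. ✗
4: successors {3, 6}; ~(~p -> q) there: 3:T, 6:T. ✓
5: successors {3, 4, 6, 7}; ~(~p -> q) there: 3:T, 4:F, 6:T, 7:F. ✗
6: successors {6}; ~(~p -> q) there: 6:T. ✓
7: successors {1, 6, 7}; ~(~p -> q) there: 1:F, 6:T, 7:F. ✗
Satisfying worlds: {4, 6}.

2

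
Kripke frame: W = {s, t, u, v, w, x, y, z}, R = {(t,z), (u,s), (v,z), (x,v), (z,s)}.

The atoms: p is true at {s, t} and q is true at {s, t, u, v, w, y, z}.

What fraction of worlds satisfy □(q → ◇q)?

s: no successors, so □(q → ◇q) holds vacuously. ✓
t: successors {z}; q → ◇q there: z:T. ✓
u: successors {s}; q → ◇q there: s:F. ✗
v: successors {z}; q → ◇q there: z:T. ✓
w: no successors, so □(q → ◇q) holds vacuously. ✓
x: successors {v}; q → ◇q there: v:T. ✓
y: no successors, so □(q → ◇q) holds vacuously. ✓
z: successors {s}; q → ◇q there: s:F. ✗
That's 6 of 8 worlds, so 6/8 = 3/4.

3/4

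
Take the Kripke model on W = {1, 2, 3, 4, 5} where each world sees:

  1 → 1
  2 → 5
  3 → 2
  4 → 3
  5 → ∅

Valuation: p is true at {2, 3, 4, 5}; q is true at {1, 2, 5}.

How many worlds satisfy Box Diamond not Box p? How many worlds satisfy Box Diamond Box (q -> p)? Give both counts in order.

For Box Diamond not Box p:
1: successors {1}; Diamond not Box p there: 1:T. ✓
2: successors {5}; Diamond not Box p there: 5:F. ✗
3: successors {2}; Diamond not Box p there: 2:F. ✗
4: successors {3}; Diamond not Box p there: 3:F. ✗
5: no successors, so Box Diamond not Box p holds vacuously. ✓
— 2 worlds.
For Box Diamond Box (q -> p):
1: successors {1}; Diamond Box (q -> p) there: 1:F. ✗
2: successors {5}; Diamond Box (q -> p) there: 5:F. ✗
3: successors {2}; Diamond Box (q -> p) there: 2:T. ✓
4: successors {3}; Diamond Box (q -> p) there: 3:T. ✓
5: no successors, so Box Diamond Box (q -> p) holds vacuously. ✓
— 3 worlds.

2 and 3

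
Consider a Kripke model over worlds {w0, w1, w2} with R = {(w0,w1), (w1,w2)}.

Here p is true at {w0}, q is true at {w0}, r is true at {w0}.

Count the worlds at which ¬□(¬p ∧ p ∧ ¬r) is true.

w0: □(¬p ∧ p ∧ ¬r) is F. ✓
w1: □(¬p ∧ p ∧ ¬r) is F. ✓
w2: □(¬p ∧ p ∧ ¬r) is T. ✗
Satisfying worlds: {w0, w1}.

2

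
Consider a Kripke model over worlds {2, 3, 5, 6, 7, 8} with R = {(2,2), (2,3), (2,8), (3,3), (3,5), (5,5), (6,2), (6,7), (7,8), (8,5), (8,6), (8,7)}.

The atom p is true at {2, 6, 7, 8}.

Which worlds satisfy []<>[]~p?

2: successors {2, 3, 8}; <>[]~p there: 2:T, 3:T, 8:T. ✓
3: successors {3, 5}; <>[]~p there: 3:T, 5:T. ✓
5: successors {5}; <>[]~p there: 5:T. ✓
6: successors {2, 7}; <>[]~p there: 2:T, 7:F. ✗
7: successors {8}; <>[]~p there: 8:T. ✓
8: successors {5, 6, 7}; <>[]~p there: 5:T, 6:F, 7:F. ✗

{2, 3, 5, 7}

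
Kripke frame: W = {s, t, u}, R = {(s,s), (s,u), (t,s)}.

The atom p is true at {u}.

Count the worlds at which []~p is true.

2

s: successors {s, u}; ~p there: s:T, u:F. ✗
t: successors {s}; ~p there: s:T. ✓
u: no successors, so []~p holds vacuously. ✓
Satisfying worlds: {t, u}.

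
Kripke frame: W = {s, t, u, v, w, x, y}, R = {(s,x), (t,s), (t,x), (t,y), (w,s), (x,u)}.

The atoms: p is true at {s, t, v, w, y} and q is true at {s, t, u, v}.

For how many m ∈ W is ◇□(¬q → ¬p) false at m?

s: successors {x}; □(¬q → ¬p) there: x:T. ✓
t: successors {s, x, y}; □(¬q → ¬p) there: s:T, x:T, y:T. ✓
u: no successors, so ◇□(¬q → ¬p) fails. ✗
v: no successors, so ◇□(¬q → ¬p) fails. ✗
w: successors {s}; □(¬q → ¬p) there: s:T. ✓
x: successors {u}; □(¬q → ¬p) there: u:T. ✓
y: no successors, so ◇□(¬q → ¬p) fails. ✗
Satisfying worlds: {s, t, w, x}.
So ◇□(¬q → ¬p) fails at the other 3 worlds.

3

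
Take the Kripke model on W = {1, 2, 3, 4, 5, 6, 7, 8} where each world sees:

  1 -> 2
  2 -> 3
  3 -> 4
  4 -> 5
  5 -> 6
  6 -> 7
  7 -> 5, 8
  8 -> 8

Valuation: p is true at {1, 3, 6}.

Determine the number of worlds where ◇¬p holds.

6

1: successors {2}; ¬p there: 2:T. ✓
2: successors {3}; ¬p there: 3:F. ✗
3: successors {4}; ¬p there: 4:T. ✓
4: successors {5}; ¬p there: 5:T. ✓
5: successors {6}; ¬p there: 6:F. ✗
6: successors {7}; ¬p there: 7:T. ✓
7: successors {5, 8}; ¬p there: 5:T, 8:T. ✓
8: successors {8}; ¬p there: 8:T. ✓
Satisfying worlds: {1, 3, 4, 6, 7, 8}.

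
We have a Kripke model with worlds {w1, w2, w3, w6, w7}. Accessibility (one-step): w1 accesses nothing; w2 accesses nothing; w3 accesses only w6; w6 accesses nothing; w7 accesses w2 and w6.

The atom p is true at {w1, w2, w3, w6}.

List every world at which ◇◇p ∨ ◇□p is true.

{w3, w7}

w1: ◇◇p is F, ◇□p is F. ✗
w2: ◇◇p is F, ◇□p is F. ✗
w3: ◇◇p is F, ◇□p is T. ✓
w6: ◇◇p is F, ◇□p is F. ✗
w7: ◇◇p is F, ◇□p is T. ✓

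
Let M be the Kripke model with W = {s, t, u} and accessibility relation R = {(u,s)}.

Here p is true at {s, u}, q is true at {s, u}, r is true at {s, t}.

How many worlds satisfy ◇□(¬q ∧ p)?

1

s: no successors, so ◇□(¬q ∧ p) fails. ✗
t: no successors, so ◇□(¬q ∧ p) fails. ✗
u: successors {s}; □(¬q ∧ p) there: s:T. ✓
Satisfying worlds: {u}.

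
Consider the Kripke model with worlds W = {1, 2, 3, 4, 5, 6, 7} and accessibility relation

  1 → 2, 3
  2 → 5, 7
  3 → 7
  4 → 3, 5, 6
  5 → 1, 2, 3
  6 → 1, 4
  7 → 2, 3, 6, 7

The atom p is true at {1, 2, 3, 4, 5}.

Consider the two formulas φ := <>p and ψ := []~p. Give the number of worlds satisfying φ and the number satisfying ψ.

6 and 1

For <>p:
1: successors {2, 3}; p there: 2:T, 3:T. ✓
2: successors {5, 7}; p there: 5:T, 7:F. ✓
3: successors {7}; p there: 7:F. ✗
4: successors {3, 5, 6}; p there: 3:T, 5:T, 6:F. ✓
5: successors {1, 2, 3}; p there: 1:T, 2:T, 3:T. ✓
6: successors {1, 4}; p there: 1:T, 4:T. ✓
7: successors {2, 3, 6, 7}; p there: 2:T, 3:T, 6:F, 7:F. ✓
— 6 worlds.
For []~p:
1: successors {2, 3}; ~p there: 2:F, 3:F. ✗
2: successors {5, 7}; ~p there: 5:F, 7:T. ✗
3: successors {7}; ~p there: 7:T. ✓
4: successors {3, 5, 6}; ~p there: 3:F, 5:F, 6:T. ✗
5: successors {1, 2, 3}; ~p there: 1:F, 2:F, 3:F. ✗
6: successors {1, 4}; ~p there: 1:F, 4:F. ✗
7: successors {2, 3, 6, 7}; ~p there: 2:F, 3:F, 6:T, 7:T. ✗
— 1 world.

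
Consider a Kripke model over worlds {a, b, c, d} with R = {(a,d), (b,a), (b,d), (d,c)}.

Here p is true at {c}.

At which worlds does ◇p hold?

{d}

a: successors {d}; p there: d:F. ✗
b: successors {a, d}; p there: a:F, d:F. ✗
c: no successors, so ◇p fails. ✗
d: successors {c}; p there: c:T. ✓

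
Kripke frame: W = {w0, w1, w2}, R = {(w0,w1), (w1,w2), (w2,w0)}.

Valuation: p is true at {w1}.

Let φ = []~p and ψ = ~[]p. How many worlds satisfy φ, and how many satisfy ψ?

2 and 2

For []~p:
w0: successors {w1}; ~p there: w1:F. ✗
w1: successors {w2}; ~p there: w2:T. ✓
w2: successors {w0}; ~p there: w0:T. ✓
— 2 worlds.
For ~[]p:
w0: []p is T. ✗
w1: []p is F. ✓
w2: []p is F. ✓
— 2 worlds.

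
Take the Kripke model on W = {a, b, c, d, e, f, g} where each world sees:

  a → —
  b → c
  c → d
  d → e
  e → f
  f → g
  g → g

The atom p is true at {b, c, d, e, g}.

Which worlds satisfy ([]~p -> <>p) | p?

a: []~p -> <>p is F, p is F. ✗
b: []~p -> <>p is T, p is T. ✓
c: []~p -> <>p is T, p is T. ✓
d: []~p -> <>p is T, p is T. ✓
e: []~p -> <>p is F, p is T. ✓
f: []~p -> <>p is T, p is F. ✓
g: []~p -> <>p is T, p is T. ✓

{b, c, d, e, f, g}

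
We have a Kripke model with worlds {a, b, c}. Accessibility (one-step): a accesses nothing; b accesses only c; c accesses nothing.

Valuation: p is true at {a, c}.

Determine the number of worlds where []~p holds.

2

a: no successors, so []~p holds vacuously. ✓
b: successors {c}; ~p there: c:F. ✗
c: no successors, so []~p holds vacuously. ✓
Satisfying worlds: {a, c}.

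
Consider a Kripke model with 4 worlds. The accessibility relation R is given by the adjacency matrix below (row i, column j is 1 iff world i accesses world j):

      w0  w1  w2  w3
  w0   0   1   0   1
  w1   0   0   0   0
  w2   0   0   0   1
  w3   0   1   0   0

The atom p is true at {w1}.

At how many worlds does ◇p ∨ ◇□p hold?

3

w0: ◇p is T, ◇□p is T. ✓
w1: ◇p is F, ◇□p is F. ✗
w2: ◇p is F, ◇□p is T. ✓
w3: ◇p is T, ◇□p is T. ✓
Satisfying worlds: {w0, w2, w3}.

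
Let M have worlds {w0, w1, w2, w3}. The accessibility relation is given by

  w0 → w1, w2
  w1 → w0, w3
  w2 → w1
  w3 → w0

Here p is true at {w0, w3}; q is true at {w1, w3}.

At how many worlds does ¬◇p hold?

2

w0: ◇p is F. ✓
w1: ◇p is T. ✗
w2: ◇p is F. ✓
w3: ◇p is T. ✗
Satisfying worlds: {w0, w2}.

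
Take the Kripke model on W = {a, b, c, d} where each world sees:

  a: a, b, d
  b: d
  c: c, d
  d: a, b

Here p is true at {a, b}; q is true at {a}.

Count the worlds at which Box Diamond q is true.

a: successors {a, b, d}; Diamond q there: a:T, b:F, d:T. ✗
b: successors {d}; Diamond q there: d:T. ✓
c: successors {c, d}; Diamond q there: c:F, d:T. ✗
d: successors {a, b}; Diamond q there: a:T, b:F. ✗
Satisfying worlds: {b}.

1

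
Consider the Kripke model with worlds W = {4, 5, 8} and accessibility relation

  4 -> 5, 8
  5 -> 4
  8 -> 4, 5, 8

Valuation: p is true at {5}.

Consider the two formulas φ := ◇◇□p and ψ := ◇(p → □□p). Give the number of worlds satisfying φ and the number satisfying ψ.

0 and 3

For ◇◇□p:
4: successors {5, 8}; ◇□p there: 5:F, 8:F. ✗
5: successors {4}; ◇□p there: 4:F. ✗
8: successors {4, 5, 8}; ◇□p there: 4:F, 5:F, 8:F. ✗
— 0 worlds.
For ◇(p → □□p):
4: successors {5, 8}; p → □□p there: 5:F, 8:T. ✓
5: successors {4}; p → □□p there: 4:T. ✓
8: successors {4, 5, 8}; p → □□p there: 4:T, 5:F, 8:T. ✓
— 3 worlds.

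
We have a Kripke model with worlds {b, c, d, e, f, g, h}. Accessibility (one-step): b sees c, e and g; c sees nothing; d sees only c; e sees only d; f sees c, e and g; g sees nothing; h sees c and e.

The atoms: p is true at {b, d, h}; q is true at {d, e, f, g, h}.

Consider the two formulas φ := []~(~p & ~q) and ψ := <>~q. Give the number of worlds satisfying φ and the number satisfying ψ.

For []~(~p & ~q):
b: successors {c, e, g}; ~(~p & ~q) there: c:F, e:T, g:T. ✗
c: no successors, so []~(~p & ~q) holds vacuously. ✓
d: successors {c}; ~(~p & ~q) there: c:F. ✗
e: successors {d}; ~(~p & ~q) there: d:T. ✓
f: successors {c, e, g}; ~(~p & ~q) there: c:F, e:T, g:T. ✗
g: no successors, so []~(~p & ~q) holds vacuously. ✓
h: successors {c, e}; ~(~p & ~q) there: c:F, e:T. ✗
— 3 worlds.
For <>~q:
b: successors {c, e, g}; ~q there: c:T, e:F, g:F. ✓
c: no successors, so <>~q fails. ✗
d: successors {c}; ~q there: c:T. ✓
e: successors {d}; ~q there: d:F. ✗
f: successors {c, e, g}; ~q there: c:T, e:F, g:F. ✓
g: no successors, so <>~q fails. ✗
h: successors {c, e}; ~q there: c:T, e:F. ✓
— 4 worlds.

3 and 4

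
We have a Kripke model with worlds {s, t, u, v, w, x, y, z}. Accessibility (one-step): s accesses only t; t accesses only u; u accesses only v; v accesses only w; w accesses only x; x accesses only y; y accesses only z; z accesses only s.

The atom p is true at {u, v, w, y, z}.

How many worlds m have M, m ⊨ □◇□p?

5

s: successors {t}; ◇□p there: t:T. ✓
t: successors {u}; ◇□p there: u:T. ✓
u: successors {v}; ◇□p there: v:F. ✗
v: successors {w}; ◇□p there: w:T. ✓
w: successors {x}; ◇□p there: x:T. ✓
x: successors {y}; ◇□p there: y:F. ✗
y: successors {z}; ◇□p there: z:F. ✗
z: successors {s}; ◇□p there: s:T. ✓
Satisfying worlds: {s, t, v, w, z}.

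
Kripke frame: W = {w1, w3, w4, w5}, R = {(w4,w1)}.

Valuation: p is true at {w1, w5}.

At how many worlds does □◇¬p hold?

w1: no successors, so □◇¬p holds vacuously. ✓
w3: no successors, so □◇¬p holds vacuously. ✓
w4: successors {w1}; ◇¬p there: w1:F. ✗
w5: no successors, so □◇¬p holds vacuously. ✓
Satisfying worlds: {w1, w3, w5}.

3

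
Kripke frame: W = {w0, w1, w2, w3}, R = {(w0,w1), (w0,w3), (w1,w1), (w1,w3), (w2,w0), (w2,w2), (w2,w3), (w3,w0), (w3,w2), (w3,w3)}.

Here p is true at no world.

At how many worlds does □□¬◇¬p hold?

w0: successors {w1, w3}; □¬◇¬p there: w1:F, w3:F. ✗
w1: successors {w1, w3}; □¬◇¬p there: w1:F, w3:F. ✗
w2: successors {w0, w2, w3}; □¬◇¬p there: w0:F, w2:F, w3:F. ✗
w3: successors {w0, w2, w3}; □¬◇¬p there: w0:F, w2:F, w3:F. ✗
Satisfying worlds: ∅.

0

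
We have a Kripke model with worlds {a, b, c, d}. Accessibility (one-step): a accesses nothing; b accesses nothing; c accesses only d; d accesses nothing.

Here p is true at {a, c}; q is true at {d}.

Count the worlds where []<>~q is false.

1

a: no successors, so []<>~q holds vacuously. ✓
b: no successors, so []<>~q holds vacuously. ✓
c: successors {d}; <>~q there: d:F. ✗
d: no successors, so []<>~q holds vacuously. ✓
Satisfying worlds: {a, b, d}.
So []<>~q fails at the other 1 world.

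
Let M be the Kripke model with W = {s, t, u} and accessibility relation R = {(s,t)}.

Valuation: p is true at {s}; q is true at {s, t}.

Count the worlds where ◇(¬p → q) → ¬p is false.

1

s: ◇(¬p → q) is T, ¬p is F. ✗
t: ◇(¬p → q) is F, ¬p is T. ✓
u: ◇(¬p → q) is F, ¬p is T. ✓
Satisfying worlds: {t, u}.
So ◇(¬p → q) → ¬p fails at the other 1 world.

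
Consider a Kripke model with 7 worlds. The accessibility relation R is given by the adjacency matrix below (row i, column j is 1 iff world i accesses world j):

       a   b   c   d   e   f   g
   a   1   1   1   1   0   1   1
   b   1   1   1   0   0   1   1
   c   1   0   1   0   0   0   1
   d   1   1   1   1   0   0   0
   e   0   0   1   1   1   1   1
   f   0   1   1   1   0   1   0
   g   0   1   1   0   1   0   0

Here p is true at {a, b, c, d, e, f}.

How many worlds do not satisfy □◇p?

0

a: successors {a, b, c, d, f, g}; ◇p there: a:T, b:T, c:T, d:T, f:T, g:T. ✓
b: successors {a, b, c, f, g}; ◇p there: a:T, b:T, c:T, f:T, g:T. ✓
c: successors {a, c, g}; ◇p there: a:T, c:T, g:T. ✓
d: successors {a, b, c, d}; ◇p there: a:T, b:T, c:T, d:T. ✓
e: successors {c, d, e, f, g}; ◇p there: c:T, d:T, e:T, f:T, g:T. ✓
f: successors {b, c, d, f}; ◇p there: b:T, c:T, d:T, f:T. ✓
g: successors {b, c, e}; ◇p there: b:T, c:T, e:T. ✓
Satisfying worlds: {a, b, c, d, e, f, g}.
So □◇p fails at the other 0 worlds.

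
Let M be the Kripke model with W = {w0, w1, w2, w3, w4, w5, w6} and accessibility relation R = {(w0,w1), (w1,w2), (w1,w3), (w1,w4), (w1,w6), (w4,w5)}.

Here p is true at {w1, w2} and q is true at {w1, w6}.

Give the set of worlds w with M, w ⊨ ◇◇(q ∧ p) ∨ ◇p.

{w0, w1}

w0: ◇◇(q ∧ p) is F, ◇p is T. ✓
w1: ◇◇(q ∧ p) is F, ◇p is T. ✓
w2: ◇◇(q ∧ p) is F, ◇p is F. ✗
w3: ◇◇(q ∧ p) is F, ◇p is F. ✗
w4: ◇◇(q ∧ p) is F, ◇p is F. ✗
w5: ◇◇(q ∧ p) is F, ◇p is F. ✗
w6: ◇◇(q ∧ p) is F, ◇p is F. ✗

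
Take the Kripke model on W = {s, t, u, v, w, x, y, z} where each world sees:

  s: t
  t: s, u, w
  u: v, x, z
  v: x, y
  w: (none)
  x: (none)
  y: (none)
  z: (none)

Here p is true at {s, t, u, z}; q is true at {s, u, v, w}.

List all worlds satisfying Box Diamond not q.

{w, x, y, z}

s: successors {t}; Diamond not q there: t:F. ✗
t: successors {s, u, w}; Diamond not q there: s:T, u:T, w:F. ✗
u: successors {v, x, z}; Diamond not q there: v:T, x:F, z:F. ✗
v: successors {x, y}; Diamond not q there: x:F, y:F. ✗
w: no successors, so Box Diamond not q holds vacuously. ✓
x: no successors, so Box Diamond not q holds vacuously. ✓
y: no successors, so Box Diamond not q holds vacuously. ✓
z: no successors, so Box Diamond not q holds vacuously. ✓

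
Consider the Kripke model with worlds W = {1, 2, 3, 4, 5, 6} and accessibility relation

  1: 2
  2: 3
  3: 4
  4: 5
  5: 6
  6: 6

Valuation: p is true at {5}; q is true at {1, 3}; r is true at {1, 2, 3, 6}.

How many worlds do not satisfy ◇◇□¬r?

4

1: successors {2}; ◇□¬r there: 2:T. ✓
2: successors {3}; ◇□¬r there: 3:T. ✓
3: successors {4}; ◇□¬r there: 4:F. ✗
4: successors {5}; ◇□¬r there: 5:F. ✗
5: successors {6}; ◇□¬r there: 6:F. ✗
6: successors {6}; ◇□¬r there: 6:F. ✗
Satisfying worlds: {1, 2}.
So ◇◇□¬r fails at the other 4 worlds.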